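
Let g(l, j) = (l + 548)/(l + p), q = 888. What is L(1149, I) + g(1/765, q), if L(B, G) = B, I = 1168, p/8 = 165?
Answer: 1160680570/1009801 ≈ 1149.4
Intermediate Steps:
p = 1320 (p = 8*165 = 1320)
g(l, j) = (548 + l)/(1320 + l) (g(l, j) = (l + 548)/(l + 1320) = (548 + l)/(1320 + l))
L(1149, I) + g(1/765, q) = 1149 + (548 + 1/765)/(1320 + 1/765) = 1149 + (419221/765)/(1009801/765) = 1149 + (765/1009801)*(419221/765) = 1149 + 419221/1009801 = 1160680570/1009801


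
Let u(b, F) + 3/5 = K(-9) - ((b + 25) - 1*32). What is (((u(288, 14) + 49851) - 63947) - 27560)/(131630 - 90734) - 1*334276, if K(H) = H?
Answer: -22784322071/68160 ≈ -3.3428e+5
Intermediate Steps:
u(b, F) = -13/5 - b (u(b, F) = -3/5 + (-9 - ((b + 25) - 1*32)) = -3/5 + (-9 - ((25 + b) - 32)) = -3/5 + (-9 - (-7 + b)) = -3/5 + (-9 + (7 - b)) = -3/5 + (-2 - b) = -13/5 - b)
(((u(288, 14) + 49851) - 63947) - 27560)/(131630 - 90734) - 1*334276 = ((((-13/5 - 1*288) + 49851) - 63947) - 27560)/(131630 - 90734) - 1*334276 = ((((-13/5 - 288) + 49851) - 63947) - 27560)/40896 - 334276 = (((-1453/5 + 49851) - 63947) - 27560)*(1/40896) - 334276 = ((247802/5 - 63947) - 27560)*(1/40896) - 334276 = (-71933/5 - 27560)*(1/40896) - 334276 = -209733/5*1/40896 - 334276 = -69911/68160 - 334276 = -22784322071/68160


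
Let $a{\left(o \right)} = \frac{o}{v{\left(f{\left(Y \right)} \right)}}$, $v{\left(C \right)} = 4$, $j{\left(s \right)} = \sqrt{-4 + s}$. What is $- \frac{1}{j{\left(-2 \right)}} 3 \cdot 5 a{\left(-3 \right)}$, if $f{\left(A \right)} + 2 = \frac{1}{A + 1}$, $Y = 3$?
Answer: $- \frac{15 i \sqrt{6}}{8} \approx - 4.5928 i$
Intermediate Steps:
$f{\left(A \right)} = -2 + \frac{1}{1 + A}$ ($f{\left(A \right)} = -2 + \frac{1}{A + 1} = -2 + \frac{1}{1 + A}$)
$a{\left(o \right)} = \frac{o}{4}$
$- \frac{1}{j{\left(-2 \right)}} 3 \cdot 5 a{\left(-3 \right)} = - \frac{1}{\sqrt{-4 - 2}} \cdot 3 \cdot 5 \cdot \frac{1}{4} \left(-3\right) = - \frac{1}{\sqrt{-6}} \cdot 15 \left(- \frac{3}{4}\right) = - \frac{1}{i \sqrt{6}} \cdot 15 \left(- \frac{3}{4}\right) = - \frac{\left(-1\right) i \sqrt{6}}{6} \cdot 15 \left(- \frac{3}{4}\right) = \frac{i \sqrt{6}}{6} \cdot 15 \left(- \frac{3}{4}\right) = \frac{5 i \sqrt{6}}{2} \left(- \frac{3}{4}\right) = - \frac{15 i \sqrt{6}}{8}$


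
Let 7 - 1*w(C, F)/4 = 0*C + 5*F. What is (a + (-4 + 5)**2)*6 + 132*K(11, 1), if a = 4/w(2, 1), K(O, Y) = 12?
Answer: 1593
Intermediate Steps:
w(C, F) = 28 - 20*F (w(C, F) = 28 - 4*(0*C + 5*F) = 28 - 4*(0 + 5*F) = 28 - 20*F)
a = 1/2 (a = 4/(28 - 20*1) = 4/(28 - 20) = 4/8 = 4*(1/8) = 1/2 ≈ 0.50000)
(a + (-4 + 5)**2)*6 + 132*K(11, 1) = (1/2 + (-4 + 5)**2)*6 + 132*12 = (1/2 + 1**2)*6 + 1584 = (1/2 + 1)*6 + 1584 = (3/2)*6 + 1584 = 9 + 1584 = 1593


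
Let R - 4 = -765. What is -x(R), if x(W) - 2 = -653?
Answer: 651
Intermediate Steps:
R = -761 (R = 4 - 765 = -761)
x(W) = -651 (x(W) = 2 - 653 = -651)
-x(R) = -1*(-651) = 651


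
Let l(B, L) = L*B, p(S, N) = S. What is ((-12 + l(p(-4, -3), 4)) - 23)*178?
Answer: -9078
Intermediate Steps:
l(B, L) = B*L
((-12 + l(p(-4, -3), 4)) - 23)*178 = ((-12 - 4*4) - 23)*178 = ((-12 - 16) - 23)*178 = (-28 - 23)*178 = -51*178 = -9078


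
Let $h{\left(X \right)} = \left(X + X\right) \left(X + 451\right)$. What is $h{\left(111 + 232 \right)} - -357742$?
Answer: $902426$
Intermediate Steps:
$h{\left(X \right)} = 2 X \left(451 + X\right)$
$h{\left(111 + 232 \right)} - -357742 = 2 \left(111 + 232\right) \left(451 + \left(111 + 232\right)\right) - -357742 = 2 \cdot 343 \left(451 + 343\right) + 357742 = 2 \cdot 343 \cdot 794 + 357742 = 544684 + 357742 = 902426$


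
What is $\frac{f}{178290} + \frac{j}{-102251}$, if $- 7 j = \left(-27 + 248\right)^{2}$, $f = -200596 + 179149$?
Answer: $- \frac{105444103}{2025592310} \approx -0.052056$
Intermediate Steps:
$f = -21447$
$j = - \frac{48841}{7}$ ($j = - \frac{\left(-27 + 248\right)^{2}}{7} = - \frac{221^{2}}{7} = \left(- \frac{1}{7}\right) 48841 = - \frac{48841}{7} \approx -6977.3$)
$\frac{f}{178290} + \frac{j}{-102251} = - \frac{21447}{178290} - \frac{48841}{7 \left(-102251\right)} = \left(-21447\right) \frac{1}{178290} - - \frac{48841}{715757} = - \frac{2383}{19810} + \frac{48841}{715757} = - \frac{105444103}{2025592310}$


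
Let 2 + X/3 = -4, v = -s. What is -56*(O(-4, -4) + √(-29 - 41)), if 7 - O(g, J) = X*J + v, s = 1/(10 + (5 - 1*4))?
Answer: 39984/11 - 56*I*√70 ≈ 3634.9 - 468.53*I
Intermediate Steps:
s = 1/11 (s = 1/(10 + (5 - 4)) = 1/(10 + 1) = 1/11 ≈ 0.090909)
v = -1/11 (v = -1*1/11 = -1/11 ≈ -0.090909)
X = -18 (X = -6 + 3*(-4) = -6 - 12 = -18)
O(g, J) = 78/11 + 18*J (O(g, J) = 7 - (-18*J - 1/11) = 7 - (-1/11 - 18*J) = 7 + (1/11 + 18*J) = 78/11 + 18*J)
-56*(O(-4, -4) + √(-29 - 41)) = -56*((78/11 + 18*(-4)) + √(-29 - 41)) = -56*((78/11 - 72) + √(-70)) = -56*(-714/11 + I*√70) = 39984/11 - 56*I*√70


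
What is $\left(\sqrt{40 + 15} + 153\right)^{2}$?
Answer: $\left(153 + \sqrt{55}\right)^{2} \approx 25733.0$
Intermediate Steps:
$\left(\sqrt{40 + 15} + 153\right)^{2} = \left(\sqrt{55} + 153\right)^{2} = \left(153 + \sqrt{55}\right)^{2}$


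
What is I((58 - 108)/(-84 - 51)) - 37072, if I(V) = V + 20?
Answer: -1000394/27 ≈ -37052.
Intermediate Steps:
I(V) = 20 + V
I((58 - 108)/(-84 - 51)) - 37072 = (20 + (58 - 108)/(-84 - 51)) - 37072 = (20 - 50/(-135)) - 37072 = (20 - 50*(-1/135)) - 37072 = (20 + 10/27) - 37072 = 550/27 - 37072 = -1000394/27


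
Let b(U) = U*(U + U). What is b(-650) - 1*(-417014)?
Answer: 1262014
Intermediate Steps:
b(U) = 2*U**2 (b(U) = U*(2*U) = 2*U**2)
b(-650) - 1*(-417014) = 2*(-650)**2 - 1*(-417014) = 2*422500 + 417014 = 845000 + 417014 = 1262014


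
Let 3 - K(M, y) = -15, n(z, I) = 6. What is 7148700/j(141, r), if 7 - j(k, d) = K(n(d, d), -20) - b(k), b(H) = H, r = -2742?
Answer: 54990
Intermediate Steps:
K(M, y) = 18 (K(M, y) = 3 - 1*(-15) = 3 + 15 = 18)
j(k, d) = -11 + k (j(k, d) = 7 - (18 - k) = 7 + (-18 + k) = -11 + k)
7148700/j(141, r) = 7148700/(-11 + 141) = 7148700/130 = 7148700*(1/130) = 54990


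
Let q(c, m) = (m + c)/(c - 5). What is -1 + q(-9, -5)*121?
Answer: 120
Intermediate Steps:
q(c, m) = (c + m)/(-5 + c)
-1 + q(-9, -5)*121 = -1 + ((-9 - 5)/(-5 - 9))*121 = -1 + (-14/(-14))*121 = -1 - 1/14*(-14)*121 = -1 + 1*121 = -1 + 121 = 120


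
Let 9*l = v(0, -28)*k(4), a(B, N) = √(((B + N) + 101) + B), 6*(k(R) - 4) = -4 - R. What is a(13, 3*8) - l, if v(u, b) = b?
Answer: 224/27 + √151 ≈ 20.585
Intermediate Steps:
k(R) = 10/3 - R/6 (k(R) = 4 + (-4 - R)/6 = 4 + (-⅔ - R/6) = 10/3 - R/6)
a(B, N) = √(101 + N + 2*B) (a(B, N) = √((101 + B + N) + B) = √(101 + N + 2*B))
l = -224/27 (l = (-28*(10/3 - ⅙*4))/9 = (-28*(10/3 - ⅔))/9 = (-28*8/3)/9 = (⅑)*(-224/3) = -224/27 ≈ -8.2963)
a(13, 3*8) - l = √(101 + 3*8 + 2*13) - 1*(-224/27) = √(101 + 24 + 26) + 224/27 = √151 + 224/27 = 224/27 + √151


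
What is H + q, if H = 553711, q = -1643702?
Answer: -1089991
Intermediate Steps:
H + q = 553711 - 1643702 = -1089991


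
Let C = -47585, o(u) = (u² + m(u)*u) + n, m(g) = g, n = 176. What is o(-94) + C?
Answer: -29737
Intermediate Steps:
o(u) = 176 + 2*u² (o(u) = (u² + u*u) + 176 = (u² + u²) + 176 = 2*u² + 176 = 176 + 2*u²)
o(-94) + C = (176 + 2*(-94)²) - 47585 = (176 + 2*8836) - 47585 = (176 + 17672) - 47585 = 17848 - 47585 = -29737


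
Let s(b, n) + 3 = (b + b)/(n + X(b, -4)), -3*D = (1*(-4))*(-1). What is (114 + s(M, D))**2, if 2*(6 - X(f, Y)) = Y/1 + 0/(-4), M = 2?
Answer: 311364/25 ≈ 12455.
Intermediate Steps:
D = -4/3 (D = -1*(-4)*(-1)/3 = -(-4)*(-1)/3 = -1/3*4 = -4/3 ≈ -1.3333)
X(f, Y) = 6 - Y/2 (X(f, Y) = 6 - (Y/1 + 0/(-4))/2 = 6 - (Y*1 + 0*(-1/4))/2 = 6 - (Y + 0)/2 = 6 - Y/2)
s(b, n) = -3 + 2*b/(8 + n) (s(b, n) = -3 + (b + b)/(n + (6 - 1/2*(-4))) = -3 + (2*b)/(n + (6 + 2)) = -3 + (2*b)/(n + 8) = -3 + (2*b)/(8 + n) = -3 + 2*b/(8 + n))
(114 + s(M, D))**2 = (114 + (-24 - 3*(-4/3) + 2*2)/(8 - 4/3))**2 = (114 + (-24 + 4 + 4)/(20/3))**2 = (114 + (3/20)*(-16))**2 = (114 - 12/5)**2 = (558/5)**2 = 311364/25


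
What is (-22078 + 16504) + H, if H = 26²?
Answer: -4898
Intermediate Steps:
H = 676
(-22078 + 16504) + H = (-22078 + 16504) + 676 = -5574 + 676 = -4898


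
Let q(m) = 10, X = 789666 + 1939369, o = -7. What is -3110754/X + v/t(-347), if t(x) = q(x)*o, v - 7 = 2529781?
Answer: -690409774736/19103245 ≈ -36141.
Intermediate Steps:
X = 2729035
v = 2529788 (v = 7 + 2529781 = 2529788)
t(x) = -70 (t(x) = 10*(-7) = -70)
-3110754/X + v/t(-347) = -3110754/2729035 + 2529788/(-70) = -3110754*1/2729035 + 2529788*(-1/70) = -3110754/2729035 - 1264894/35 = -690409774736/19103245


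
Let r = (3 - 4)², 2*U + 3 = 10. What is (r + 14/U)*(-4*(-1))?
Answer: 20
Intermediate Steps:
U = 7/2 (U = -3/2 + (½)*10 = -3/2 + 5 = 7/2 ≈ 3.5000)
r = 1 (r = (-1)² = 1)
(r + 14/U)*(-4*(-1)) = (1 + 14/(7/2))*(-4*(-1)) = (1 + 14*(2/7))*4 = (1 + 4)*4 = 5*4 = 20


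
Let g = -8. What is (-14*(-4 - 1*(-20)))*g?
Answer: 1792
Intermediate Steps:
(-14*(-4 - 1*(-20)))*g = -14*(-4 - 1*(-20))*(-8) = -14*(-4 + 20)*(-8) = -14*16*(-8) = -224*(-8) = 1792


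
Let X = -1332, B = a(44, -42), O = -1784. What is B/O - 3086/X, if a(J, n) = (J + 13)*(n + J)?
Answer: 669197/297036 ≈ 2.2529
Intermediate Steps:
a(J, n) = (13 + J)*(J + n)
B = 114 (B = 44**2 + 13*44 + 13*(-42) + 44*(-42) = 1936 + 572 - 546 - 1848 = 114)
B/O - 3086/X = 114/(-1784) - 3086/(-1332) = 114*(-1/1784) - 3086*(-1/1332) = -57/892 + 1543/666 = 669197/297036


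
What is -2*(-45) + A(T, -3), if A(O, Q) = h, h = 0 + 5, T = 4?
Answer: 95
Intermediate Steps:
h = 5
A(O, Q) = 5
-2*(-45) + A(T, -3) = -2*(-45) + 5 = 90 + 5 = 95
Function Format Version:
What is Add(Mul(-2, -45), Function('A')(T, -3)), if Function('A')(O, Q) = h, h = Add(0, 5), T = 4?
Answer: 95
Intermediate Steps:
h = 5
Function('A')(O, Q) = 5
Add(Mul(-2, -45), Function('A')(T, -3)) = Add(Mul(-2, -45), 5) = Add(90, 5) = 95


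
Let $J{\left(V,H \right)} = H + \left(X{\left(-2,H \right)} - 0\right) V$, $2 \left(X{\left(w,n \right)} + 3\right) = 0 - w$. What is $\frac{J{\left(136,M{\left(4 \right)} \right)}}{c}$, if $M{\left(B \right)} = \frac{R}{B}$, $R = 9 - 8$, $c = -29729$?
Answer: $\frac{1087}{118916} \approx 0.0091409$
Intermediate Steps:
$X{\left(w,n \right)} = -3 - \frac{w}{2}$ ($X{\left(w,n \right)} = -3 + \frac{0 - w}{2} = -3 + \frac{\left(-1\right) w}{2} = -3 - \frac{w}{2}$)
$R = 1$
$M{\left(B \right)} = \frac{1}{B}$ ($M{\left(B \right)} = 1 \frac{1}{B} = \frac{1}{B}$)
$J{\left(V,H \right)} = H - 2 V$ ($J{\left(V,H \right)} = H + \left(\left(-3 - -1\right) - 0\right) V = H + \left(\left(-3 + 1\right) + 0\right) V = H + \left(-2 + 0\right) V = H - 2 V$)
$\frac{J{\left(136,M{\left(4 \right)} \right)}}{c} = \frac{\frac{1}{4} - 272}{-29729} = \left(\frac{1}{4} - 272\right) \left(- \frac{1}{29729}\right) = \left(- \frac{1087}{4}\right) \left(- \frac{1}{29729}\right) = \frac{1087}{118916}$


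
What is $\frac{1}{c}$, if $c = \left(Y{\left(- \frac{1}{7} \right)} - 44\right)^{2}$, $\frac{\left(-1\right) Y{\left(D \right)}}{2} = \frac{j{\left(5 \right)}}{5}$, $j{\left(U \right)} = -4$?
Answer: $\frac{25}{44944} \approx 0.00055625$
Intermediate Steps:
$Y{\left(D \right)} = \frac{8}{5}$ ($Y{\left(D \right)} = - 2 \left(- \frac{4}{5}\right) = - 2 \left(\left(-4\right) \frac{1}{5}\right) = \left(-2\right) \left(- \frac{4}{5}\right) = \frac{8}{5}$)
$c = \frac{44944}{25}$ ($c = \left(\frac{8}{5} - 44\right)^{2} = \left(- \frac{212}{5}\right)^{2} = \frac{44944}{25} \approx 1797.8$)
$\frac{1}{c} = \frac{1}{\frac{44944}{25}} = \frac{25}{44944}$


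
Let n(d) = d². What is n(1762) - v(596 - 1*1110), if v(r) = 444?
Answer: 3104200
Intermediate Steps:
n(1762) - v(596 - 1*1110) = 1762² - 1*444 = 3104644 - 444 = 3104200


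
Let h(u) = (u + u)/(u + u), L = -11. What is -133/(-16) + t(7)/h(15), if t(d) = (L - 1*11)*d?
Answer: -2331/16 ≈ -145.69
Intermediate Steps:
h(u) = 1 (h(u) = (2*u)/((2*u)) = (2*u)*(1/(2*u)) = 1)
t(d) = -22*d (t(d) = (-11 - 1*11)*d = (-11 - 11)*d = -22*d)
-133/(-16) + t(7)/h(15) = -133/(-16) - 22*7/1 = -133*(-1/16) - 154*1 = 133/16 - 154 = -2331/16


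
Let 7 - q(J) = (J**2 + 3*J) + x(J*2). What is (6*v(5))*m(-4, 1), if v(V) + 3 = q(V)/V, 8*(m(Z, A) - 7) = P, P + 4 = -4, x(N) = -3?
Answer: -324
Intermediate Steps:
P = -8 (P = -4 - 4 = -8)
m(Z, A) = 6 (m(Z, A) = 7 + (1/8)*(-8) = 7 - 1 = 6)
q(J) = 10 - J**2 - 3*J (q(J) = 7 - ((J**2 + 3*J) - 3) = 7 - (-3 + J**2 + 3*J) = 7 + (3 - J**2 - 3*J) = 10 - J**2 - 3*J)
v(V) = -3 + (10 - V**2 - 3*V)/V
(6*v(5))*m(-4, 1) = (6*(-6 - 1*5 + 10/5))*6 = (6*(-6 - 5 + 10*(1/5)))*6 = (6*(-6 - 5 + 2))*6 = (6*(-9))*6 = -54*6 = -324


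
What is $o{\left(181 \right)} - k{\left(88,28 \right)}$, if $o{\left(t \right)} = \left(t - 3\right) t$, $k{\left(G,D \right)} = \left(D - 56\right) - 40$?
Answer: $32286$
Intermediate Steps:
$k{\left(G,D \right)} = -96 + D$ ($k{\left(G,D \right)} = \left(-56 + D\right) - 40 = -96 + D$)
$o{\left(t \right)} = t \left(-3 + t\right)$ ($o{\left(t \right)} = \left(-3 + t\right) t = t \left(-3 + t\right)$)
$o{\left(181 \right)} - k{\left(88,28 \right)} = 181 \left(-3 + 181\right) - \left(-96 + 28\right) = 181 \cdot 178 - -68 = 32218 + 68 = 32286$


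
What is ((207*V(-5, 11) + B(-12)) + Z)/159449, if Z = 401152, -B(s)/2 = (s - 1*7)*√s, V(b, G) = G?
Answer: 403429/159449 + 76*I*√3/159449 ≈ 2.5301 + 0.00082557*I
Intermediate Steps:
B(s) = -2*√s*(-7 + s) (B(s) = -2*(s - 1*7)*√s = -2*(s - 7)*√s = -2*(-7 + s)*√s = -2*√s*(-7 + s))
((207*V(-5, 11) + B(-12)) + Z)/159449 = ((207*11 + 2*√(-12)*(7 - 1*(-12))) + 401152)/159449 = ((2277 + 2*(2*I*√3)*(7 + 12)) + 401152)*(1/159449) = ((2277 + 2*(2*I*√3)*19) + 401152)*(1/159449) = ((2277 + 76*I*√3) + 401152)*(1/159449) = (403429 + 76*I*√3)*(1/159449) = 403429/159449 + 76*I*√3/159449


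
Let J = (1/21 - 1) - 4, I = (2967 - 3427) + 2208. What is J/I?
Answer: -26/9177 ≈ -0.0028332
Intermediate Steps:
I = 1748 (I = -460 + 2208 = 1748)
J = -104/21 (J = (1/21 - 1) - 4 = -20/21 - 4 = -104/21 ≈ -4.9524)
J/I = -104/21/1748 = (1/1748)*(-104/21) = -26/9177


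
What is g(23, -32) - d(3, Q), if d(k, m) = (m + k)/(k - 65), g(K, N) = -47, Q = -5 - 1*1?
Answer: -2917/62 ≈ -47.048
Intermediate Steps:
Q = -6 (Q = -5 - 1 = -6)
d(k, m) = (k + m)/(-65 + k)
g(23, -32) - d(3, Q) = -47 - (3 - 6)/(-65 + 3) = -47 - (-3)/(-62) = -47 - (-1)*(-3)/62 = -47 - 1*3/62 = -47 - 3/62 = -2917/62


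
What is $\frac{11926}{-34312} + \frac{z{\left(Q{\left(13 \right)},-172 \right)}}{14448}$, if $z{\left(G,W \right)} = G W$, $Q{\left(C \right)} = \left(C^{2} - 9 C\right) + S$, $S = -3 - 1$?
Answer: $- \frac{110365}{120092} \approx -0.919$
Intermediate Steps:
$S = -4$ ($S = -3 - 1 = -4$)
$Q{\left(C \right)} = -4 + C^{2} - 9 C$ ($Q{\left(C \right)} = \left(C^{2} - 9 C\right) - 4 = -4 + C^{2} - 9 C$)
$\frac{11926}{-34312} + \frac{z{\left(Q{\left(13 \right)},-172 \right)}}{14448} = \frac{11926}{-34312} + \frac{\left(-4 + 13^{2} - 117\right) \left(-172\right)}{14448} = 11926 \left(- \frac{1}{34312}\right) + \left(-4 + 169 - 117\right) \left(-172\right) \frac{1}{14448} = - \frac{5963}{17156} + 48 \left(-172\right) \frac{1}{14448} = - \frac{5963}{17156} - \frac{4}{7} = - \frac{110365}{120092}$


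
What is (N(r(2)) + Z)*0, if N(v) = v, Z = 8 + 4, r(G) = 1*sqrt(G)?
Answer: 0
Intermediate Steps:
r(G) = sqrt(G)
Z = 12
(N(r(2)) + Z)*0 = (sqrt(2) + 12)*0 = (12 + sqrt(2))*0 = 0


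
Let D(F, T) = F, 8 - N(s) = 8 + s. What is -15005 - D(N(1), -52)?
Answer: -15004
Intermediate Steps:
N(s) = -s (N(s) = 8 - (8 + s) = 8 + (-8 - s) = -s)
-15005 - D(N(1), -52) = -15005 - (-1) = -15005 - 1*(-1) = -15005 + 1 = -15004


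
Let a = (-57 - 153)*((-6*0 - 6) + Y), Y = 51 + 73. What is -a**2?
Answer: -614048400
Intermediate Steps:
Y = 124
a = -24780 (a = (-57 - 153)*((-6*0 - 6) + 124) = -210*((0 - 6) + 124) = -210*(-6 + 124) = -210*118 = -24780)
-a**2 = -1*(-24780)**2 = -1*614048400 = -614048400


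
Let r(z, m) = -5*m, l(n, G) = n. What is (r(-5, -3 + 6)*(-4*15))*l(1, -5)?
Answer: 900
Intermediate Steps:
(r(-5, -3 + 6)*(-4*15))*l(1, -5) = ((-5*(-3 + 6))*(-4*15))*1 = (-5*3*(-60))*1 = -15*(-60)*1 = 900*1 = 900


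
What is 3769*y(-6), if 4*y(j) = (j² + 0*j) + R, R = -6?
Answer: 56535/2 ≈ 28268.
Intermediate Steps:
y(j) = -3/2 + j²/4 (y(j) = ((j² + 0*j) - 6)/4 = ((j² + 0) - 6)/4 = (j² - 6)/4 = (-6 + j²)/4 = -3/2 + j²/4)
3769*y(-6) = 3769*(-3/2 + (¼)*(-6)²) = 3769*(-3/2 + (¼)*36) = 3769*(-3/2 + 9) = 3769*(15/2) = 56535/2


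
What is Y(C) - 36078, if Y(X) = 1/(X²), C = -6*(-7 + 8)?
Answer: -1298807/36 ≈ -36078.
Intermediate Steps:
C = -6 (C = -6*1 = -6)
Y(X) = X⁻²
Y(C) - 36078 = (-6)⁻² - 36078 = 1/36 - 36078 = -1298807/36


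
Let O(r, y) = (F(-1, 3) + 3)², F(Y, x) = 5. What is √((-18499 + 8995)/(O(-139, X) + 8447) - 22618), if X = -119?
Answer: I*√182051521258/2837 ≈ 150.4*I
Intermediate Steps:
O(r, y) = 64 (O(r, y) = (5 + 3)² = 8² = 64)
√((-18499 + 8995)/(O(-139, X) + 8447) - 22618) = √((-18499 + 8995)/(64 + 8447) - 22618) = √(-9504/8511 - 22618) = √(-9504*1/8511 - 22618) = √(-3168/2837 - 22618) = √(-64170434/2837) = I*√182051521258/2837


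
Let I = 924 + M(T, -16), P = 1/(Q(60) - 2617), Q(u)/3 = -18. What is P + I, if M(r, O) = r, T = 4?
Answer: 2478687/2671 ≈ 928.00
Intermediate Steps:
Q(u) = -54 (Q(u) = 3*(-18) = -54)
P = -1/2671 (P = 1/(-54 - 2617) = 1/(-2671) = -1/2671 ≈ -0.00037439)
I = 928 (I = 924 + 4 = 928)
P + I = -1/2671 + 928 = 2478687/2671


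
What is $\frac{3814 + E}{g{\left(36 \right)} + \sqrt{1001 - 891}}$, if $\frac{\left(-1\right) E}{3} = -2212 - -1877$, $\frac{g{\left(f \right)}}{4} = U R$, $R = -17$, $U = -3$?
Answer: $\frac{491538}{20753} - \frac{4819 \sqrt{110}}{41506} \approx 22.467$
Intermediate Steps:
$g{\left(f \right)} = 204$ ($g{\left(f \right)} = 4 \left(\left(-3\right) \left(-17\right)\right) = 4 \cdot 51 = 204$)
$E = 1005$ ($E = - 3 \left(-2212 - -1877\right) = - 3 \left(-2212 + 1877\right) = \left(-3\right) \left(-335\right) = 1005$)
$\frac{3814 + E}{g{\left(36 \right)} + \sqrt{1001 - 891}} = \frac{3814 + 1005}{204 + \sqrt{1001 - 891}} = \frac{4819}{204 + \sqrt{1001 - 891}} = \frac{4819}{204 + \sqrt{110}}$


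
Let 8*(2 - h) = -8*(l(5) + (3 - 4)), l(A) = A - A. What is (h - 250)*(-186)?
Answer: 46314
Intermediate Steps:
l(A) = 0
h = 1 (h = 2 - (-1)*(0 + (3 - 4)) = 2 - (-1)*(0 - 1) = 2 - (-1)*(-1) = 2 - ⅛*8 = 2 - 1 = 1)
(h - 250)*(-186) = (1 - 250)*(-186) = -249*(-186) = 46314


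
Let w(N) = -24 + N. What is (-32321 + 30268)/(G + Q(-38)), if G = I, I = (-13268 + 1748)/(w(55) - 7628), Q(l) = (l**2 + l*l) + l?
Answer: -15596641/21662970 ≈ -0.71997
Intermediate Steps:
Q(l) = l + 2*l**2 (Q(l) = (l**2 + l**2) + l = 2*l**2 + l = l + 2*l**2)
I = 11520/7597 (I = (-13268 + 1748)/((-24 + 55) - 7628) = -11520/(31 - 7628) = -11520/(-7597) = -11520*(-1/7597) = 11520/7597 ≈ 1.5164)
G = 11520/7597 ≈ 1.5164
(-32321 + 30268)/(G + Q(-38)) = (-32321 + 30268)/(11520/7597 - 38*(1 + 2*(-38))) = -2053/(11520/7597 - 38*(1 - 76)) = -2053/(11520/7597 - 38*(-75)) = -2053/(11520/7597 + 2850) = -2053/21662970/7597 = -2053*7597/21662970 = -15596641/21662970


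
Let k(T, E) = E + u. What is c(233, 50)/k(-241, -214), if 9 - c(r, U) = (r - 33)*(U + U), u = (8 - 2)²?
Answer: 19991/178 ≈ 112.31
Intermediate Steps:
u = 36 (u = 6² = 36)
k(T, E) = 36 + E (k(T, E) = E + 36 = 36 + E)
c(r, U) = 9 - 2*U*(-33 + r) (c(r, U) = 9 - (r - 33)*(U + U) = 9 - (-33 + r)*2*U = 9 - 2*U*(-33 + r))
c(233, 50)/k(-241, -214) = (9 + 66*50 - 2*50*233)/(36 - 214) = (9 + 3300 - 23300)/(-178) = -19991*(-1/178) = 19991/178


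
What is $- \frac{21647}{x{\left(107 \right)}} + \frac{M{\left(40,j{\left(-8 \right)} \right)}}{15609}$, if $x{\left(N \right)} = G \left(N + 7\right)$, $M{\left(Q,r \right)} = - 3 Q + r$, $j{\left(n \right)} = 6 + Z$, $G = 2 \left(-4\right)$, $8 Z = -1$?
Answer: $\frac{3411959}{143792} \approx 23.728$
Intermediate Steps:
$Z = - \frac{1}{8}$ ($Z = \frac{1}{8} \left(-1\right) = - \frac{1}{8} \approx -0.125$)
$G = -8$
$j{\left(n \right)} = \frac{47}{8}$ ($j{\left(n \right)} = 6 - \frac{1}{8} = \frac{47}{8}$)
$M{\left(Q,r \right)} = r - 3 Q$
$x{\left(N \right)} = -56 - 8 N$ ($x{\left(N \right)} = - 8 \left(N + 7\right) = - 8 \left(7 + N\right) = -56 - 8 N$)
$- \frac{21647}{x{\left(107 \right)}} + \frac{M{\left(40,j{\left(-8 \right)} \right)}}{15609} = - \frac{21647}{-56 - 856} + \frac{\frac{47}{8} - 120}{15609} = - \frac{21647}{-56 - 856} + \left(\frac{47}{8} - 120\right) \frac{1}{15609} = - \frac{21647}{-912} - \frac{83}{11352} = \left(-21647\right) \left(- \frac{1}{912}\right) - \frac{83}{11352} = \frac{21647}{912} - \frac{83}{11352} = \frac{3411959}{143792}$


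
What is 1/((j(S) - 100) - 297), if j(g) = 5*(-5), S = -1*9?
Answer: -1/422 ≈ -0.0023697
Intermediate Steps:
S = -9
j(g) = -25
1/((j(S) - 100) - 297) = 1/((-25 - 100) - 297) = 1/(-125 - 297) = 1/(-422) = -1/422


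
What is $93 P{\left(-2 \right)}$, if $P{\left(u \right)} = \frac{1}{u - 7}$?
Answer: $- \frac{31}{3} \approx -10.333$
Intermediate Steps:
$P{\left(u \right)} = \frac{1}{-7 + u}$
$93 P{\left(-2 \right)} = \frac{93}{-7 - 2} = \frac{93}{-9} = 93 \left(- \frac{1}{9}\right) = - \frac{31}{3}$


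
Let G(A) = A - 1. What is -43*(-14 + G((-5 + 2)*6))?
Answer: 1419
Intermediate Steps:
G(A) = -1 + A
-43*(-14 + G((-5 + 2)*6)) = -43*(-14 + (-1 + (-5 + 2)*6)) = -43*(-14 + (-1 - 3*6)) = -43*(-14 + (-1 - 18)) = -43*(-14 - 19) = -43*(-33) = 1419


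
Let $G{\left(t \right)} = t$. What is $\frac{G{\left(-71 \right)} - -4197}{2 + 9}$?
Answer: $\frac{4126}{11} \approx 375.09$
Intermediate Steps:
$\frac{G{\left(-71 \right)} - -4197}{2 + 9} = \frac{-71 - -4197}{2 + 9} = \frac{-71 + 4197}{11} = 4126 \cdot \frac{1}{11} = \frac{4126}{11}$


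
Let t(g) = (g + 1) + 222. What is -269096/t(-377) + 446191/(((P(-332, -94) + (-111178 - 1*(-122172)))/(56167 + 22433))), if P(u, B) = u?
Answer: 450311953496/136829 ≈ 3.2911e+6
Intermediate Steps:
t(g) = 223 + g (t(g) = (1 + g) + 222 = 223 + g)
-269096/t(-377) + 446191/(((P(-332, -94) + (-111178 - 1*(-122172)))/(56167 + 22433))) = -269096/(223 - 377) + 446191/(((-332 + (-111178 - 1*(-122172)))/(56167 + 22433))) = -269096/(-154) + 446191/(((-332 + (-111178 + 122172))/78600)) = -269096*(-1/154) + 446191/(((-332 + 10994)*(1/78600))) = 134548/77 + 446191/((10662*(1/78600))) = 134548/77 + 446191/(1777/13100) = 134548/77 + 446191*(13100/1777) = 134548/77 + 5845102100/1777 = 450311953496/136829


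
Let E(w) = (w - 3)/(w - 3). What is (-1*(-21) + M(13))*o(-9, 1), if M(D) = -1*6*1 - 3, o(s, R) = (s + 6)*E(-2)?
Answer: -36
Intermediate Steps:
E(w) = 1 (E(w) = (-3 + w)/(-3 + w) = 1)
o(s, R) = 6 + s (o(s, R) = (s + 6)*1 = (6 + s)*1 = 6 + s)
M(D) = -9 (M(D) = -6*1 - 3 = -6 - 3 = -9)
(-1*(-21) + M(13))*o(-9, 1) = (-1*(-21) - 9)*(6 - 9) = (21 - 9)*(-3) = 12*(-3) = -36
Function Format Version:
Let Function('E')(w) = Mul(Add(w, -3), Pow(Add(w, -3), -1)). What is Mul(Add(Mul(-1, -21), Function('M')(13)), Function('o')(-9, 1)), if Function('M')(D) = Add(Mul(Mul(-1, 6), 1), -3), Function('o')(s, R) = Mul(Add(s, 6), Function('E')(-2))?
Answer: -36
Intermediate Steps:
Function('E')(w) = 1 (Function('E')(w) = Mul(Add(-3, w), Pow(Add(-3, w), -1)) = 1)
Function('o')(s, R) = Add(6, s) (Function('o')(s, R) = Mul(Add(s, 6), 1) = Mul(Add(6, s), 1) = Add(6, s))
Function('M')(D) = -9 (Function('M')(D) = Add(Mul(-6, 1), -3) = Add(-6, -3) = -9)
Mul(Add(Mul(-1, -21), Function('M')(13)), Function('o')(-9, 1)) = Mul(Add(Mul(-1, -21), -9), Add(6, -9)) = Mul(Add(21, -9), -3) = Mul(12, -3) = -36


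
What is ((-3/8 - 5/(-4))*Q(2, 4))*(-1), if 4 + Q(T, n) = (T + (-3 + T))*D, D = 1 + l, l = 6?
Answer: -21/8 ≈ -2.6250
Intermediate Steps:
D = 7 (D = 1 + 6 = 7)
Q(T, n) = -25 + 14*T (Q(T, n) = -4 + (T + (-3 + T))*7 = -4 + (-3 + 2*T)*7 = -4 + (-21 + 14*T) = -25 + 14*T)
((-3/8 - 5/(-4))*Q(2, 4))*(-1) = ((-3/8 - 5/(-4))*(-25 + 14*2))*(-1) = ((-3*⅛ - 5*(-¼))*(-25 + 28))*(-1) = ((-3/8 + 5/4)*3)*(-1) = ((7/8)*3)*(-1) = (21/8)*(-1) = -21/8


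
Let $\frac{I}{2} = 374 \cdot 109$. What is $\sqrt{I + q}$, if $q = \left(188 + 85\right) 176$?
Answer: $2 \sqrt{32395} \approx 359.97$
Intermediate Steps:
$I = 81532$ ($I = 2 \cdot 374 \cdot 109 = 2 \cdot 40766 = 81532$)
$q = 48048$ ($q = 273 \cdot 176 = 48048$)
$\sqrt{I + q} = \sqrt{81532 + 48048} = \sqrt{129580} = 2 \sqrt{32395}$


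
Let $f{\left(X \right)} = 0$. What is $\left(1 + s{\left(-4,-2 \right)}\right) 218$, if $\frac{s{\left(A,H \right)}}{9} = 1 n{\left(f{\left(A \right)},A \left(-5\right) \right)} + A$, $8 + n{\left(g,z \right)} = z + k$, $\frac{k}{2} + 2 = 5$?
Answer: $27686$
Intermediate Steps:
$k = 6$ ($k = -4 + 2 \cdot 5 = -4 + 10 = 6$)
$n{\left(g,z \right)} = -2 + z$ ($n{\left(g,z \right)} = -8 + \left(z + 6\right) = -8 + \left(6 + z\right) = -2 + z$)
$s{\left(A,H \right)} = -18 - 36 A$ ($s{\left(A,H \right)} = 9 \left(1 \left(-2 + A \left(-5\right)\right) + A\right) = 9 \left(1 \left(-2 - 5 A\right) + A\right) = 9 \left(\left(-2 - 5 A\right) + A\right) = 9 \left(-2 - 4 A\right) = -18 - 36 A$)
$\left(1 + s{\left(-4,-2 \right)}\right) 218 = \left(1 - -126\right) 218 = \left(1 + \left(-18 + 144\right)\right) 218 = \left(1 + 126\right) 218 = 127 \cdot 218 = 27686$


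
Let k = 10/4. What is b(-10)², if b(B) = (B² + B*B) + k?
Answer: 164025/4 ≈ 41006.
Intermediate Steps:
k = 5/2 (k = 10*(¼) = 5/2 ≈ 2.5000)
b(B) = 5/2 + 2*B² (b(B) = (B² + B*B) + 5/2 = (B² + B²) + 5/2 = 2*B² + 5/2 = 5/2 + 2*B²)
b(-10)² = (5/2 + 2*(-10)²)² = (5/2 + 2*100)² = (5/2 + 200)² = (405/2)² = 164025/4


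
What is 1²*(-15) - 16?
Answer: -31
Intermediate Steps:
1²*(-15) - 16 = 1*(-15) - 16 = -15 - 16 = -31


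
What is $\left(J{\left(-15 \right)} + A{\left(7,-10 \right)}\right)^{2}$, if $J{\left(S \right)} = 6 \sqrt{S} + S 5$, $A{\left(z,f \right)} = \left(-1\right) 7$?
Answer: $6184 - 984 i \sqrt{15} \approx 6184.0 - 3811.0 i$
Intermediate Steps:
$A{\left(z,f \right)} = -7$
$J{\left(S \right)} = 5 S + 6 \sqrt{S}$ ($J{\left(S \right)} = 6 \sqrt{S} + 5 S = 5 S + 6 \sqrt{S}$)
$\left(J{\left(-15 \right)} + A{\left(7,-10 \right)}\right)^{2} = \left(\left(5 \left(-15\right) + 6 \sqrt{-15}\right) - 7\right)^{2} = \left(\left(-75 + 6 i \sqrt{15}\right) - 7\right)^{2} = \left(-82 + 6 i \sqrt{15}\right)^{2}$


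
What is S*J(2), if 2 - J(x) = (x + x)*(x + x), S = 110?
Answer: -1540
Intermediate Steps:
J(x) = 2 - 4*x**2 (J(x) = 2 - (x + x)*(x + x) = 2 - 2*x*2*x = 2 - 4*x**2)
S*J(2) = 110*(2 - 4*2**2) = 110*(2 - 4*4) = 110*(2 - 16) = 110*(-14) = -1540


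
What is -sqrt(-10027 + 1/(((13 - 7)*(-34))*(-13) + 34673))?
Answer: -I*sqrt(558766856582)/7465 ≈ -100.13*I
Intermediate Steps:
-sqrt(-10027 + 1/(((13 - 7)*(-34))*(-13) + 34673)) = -sqrt(-10027 + 1/((6*(-34))*(-13) + 34673)) = -sqrt(-10027 + 1/(-204*(-13) + 34673)) = -sqrt(-10027 + 1/(2652 + 34673)) = -sqrt(-10027 + 1/37325) = -sqrt(-374257774/37325) = -I*sqrt(558766856582)/7465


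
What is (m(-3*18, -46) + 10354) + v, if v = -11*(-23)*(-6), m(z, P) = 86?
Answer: 8922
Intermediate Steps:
v = -1518 (v = 253*(-6) = -1518)
(m(-3*18, -46) + 10354) + v = (86 + 10354) - 1518 = 10440 - 1518 = 8922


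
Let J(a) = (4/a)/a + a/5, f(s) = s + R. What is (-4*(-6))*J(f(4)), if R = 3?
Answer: 8712/245 ≈ 35.559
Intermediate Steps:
f(s) = 3 + s (f(s) = s + 3 = 3 + s)
J(a) = 4/a**2 + a/5 (J(a) = 4/a**2 + a*(1/5) = 4/a**2 + a/5)
(-4*(-6))*J(f(4)) = (-4*(-6))*(4/(3 + 4)**2 + (3 + 4)/5) = 24*(4/7**2 + (1/5)*7) = 24*(4*(1/49) + 7/5) = 24*(4/49 + 7/5) = 24*(363/245) = 8712/245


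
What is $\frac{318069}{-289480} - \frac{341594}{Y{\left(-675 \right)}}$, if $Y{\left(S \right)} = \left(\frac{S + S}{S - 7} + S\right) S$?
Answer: $- \frac{4149626158721}{2242203525000} \approx -1.8507$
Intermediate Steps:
$Y{\left(S \right)} = S \left(S + \frac{2 S}{-7 + S}\right)$ ($Y{\left(S \right)} = \left(\frac{2 S}{-7 + S} + S\right) S = \left(S + \frac{2 S}{-7 + S}\right) S = S \left(S + \frac{2 S}{-7 + S}\right)$)
$\frac{318069}{-289480} - \frac{341594}{Y{\left(-675 \right)}} = \frac{318069}{-289480} - \frac{341594}{\left(-675\right)^{2} \frac{1}{-7 - 675} \left(-5 - 675\right)} = 318069 \left(- \frac{1}{289480}\right) - \frac{341594}{455625 \frac{1}{-682} \left(-680\right)} = - \frac{318069}{289480} - \frac{341594}{455625 \left(- \frac{1}{682}\right) \left(-680\right)} = - \frac{318069}{289480} - \frac{341594}{\frac{154912500}{341}} = - \frac{318069}{289480} - \frac{58241777}{77456250} = - \frac{4149626158721}{2242203525000}$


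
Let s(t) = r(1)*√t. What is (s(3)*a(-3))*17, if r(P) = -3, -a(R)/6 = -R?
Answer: 918*√3 ≈ 1590.0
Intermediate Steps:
a(R) = 6*R (a(R) = -(-6)*R = 6*R)
s(t) = -3*√t
(s(3)*a(-3))*17 = ((-3*√3)*(6*(-3)))*17 = (-3*√3*(-18))*17 = (54*√3)*17 = 918*√3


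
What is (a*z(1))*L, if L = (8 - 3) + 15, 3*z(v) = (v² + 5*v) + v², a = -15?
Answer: -700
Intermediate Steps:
z(v) = 2*v²/3 + 5*v/3 (z(v) = ((v² + 5*v) + v²)/3 = (2*v² + 5*v)/3 = 2*v²/3 + 5*v/3)
L = 20 (L = 5 + 15 = 20)
(a*z(1))*L = -5*(5 + 2*1)*20 = -5*(5 + 2)*20 = -5*7*20 = -15*7/3*20 = -35*20 = -700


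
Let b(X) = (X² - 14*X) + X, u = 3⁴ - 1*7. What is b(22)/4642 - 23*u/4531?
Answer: -13841/41567 ≈ -0.33298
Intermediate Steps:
u = 74 (u = 81 - 7 = 74)
b(X) = X² - 13*X
b(22)/4642 - 23*u/4531 = (22*(-13 + 22))/4642 - 23*74/4531 = (22*9)*(1/4642) - 1702*1/4531 = 198*(1/4642) - 74/197 = 9/211 - 74/197 = -13841/41567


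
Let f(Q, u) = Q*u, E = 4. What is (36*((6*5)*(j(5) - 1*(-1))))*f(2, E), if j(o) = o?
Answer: 51840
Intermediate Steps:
(36*((6*5)*(j(5) - 1*(-1))))*f(2, E) = (36*((6*5)*(5 - 1*(-1))))*(2*4) = (36*(30*(5 + 1)))*8 = (36*(30*6))*8 = (36*180)*8 = 6480*8 = 51840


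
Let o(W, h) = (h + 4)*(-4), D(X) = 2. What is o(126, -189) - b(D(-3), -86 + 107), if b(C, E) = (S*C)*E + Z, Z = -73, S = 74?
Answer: -2295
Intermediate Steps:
o(W, h) = -16 - 4*h (o(W, h) = (4 + h)*(-4) = -16 - 4*h)
b(C, E) = -73 + 74*C*E (b(C, E) = (74*C)*E - 73 = 74*C*E - 73 = -73 + 74*C*E)
o(126, -189) - b(D(-3), -86 + 107) = (-16 - 4*(-189)) - (-73 + 74*2*(-86 + 107)) = (-16 + 756) - (-73 + 74*2*21) = 740 - (-73 + 3108) = 740 - 1*3035 = 740 - 3035 = -2295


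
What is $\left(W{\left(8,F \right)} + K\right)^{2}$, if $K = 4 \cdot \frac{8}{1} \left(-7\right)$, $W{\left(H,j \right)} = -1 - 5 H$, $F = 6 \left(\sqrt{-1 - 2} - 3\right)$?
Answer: $70225$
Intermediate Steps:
$F = -18 + 6 i \sqrt{3}$ ($F = 6 \left(\sqrt{-3} - 3\right) = 6 \left(i \sqrt{3} - 3\right) = 6 \left(-3 + i \sqrt{3}\right) = -18 + 6 i \sqrt{3} \approx -18.0 + 10.392 i$)
$K = -224$ ($K = 4 \cdot 8 \cdot 1 \left(-7\right) = 4 \cdot 8 \left(-7\right) = 32 \left(-7\right) = -224$)
$\left(W{\left(8,F \right)} + K\right)^{2} = \left(\left(-1 - 40\right) - 224\right)^{2} = \left(-41 - 224\right)^{2} = \left(-265\right)^{2} = 70225$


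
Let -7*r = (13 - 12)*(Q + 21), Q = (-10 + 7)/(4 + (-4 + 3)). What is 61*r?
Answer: -1220/7 ≈ -174.29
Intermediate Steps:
Q = -1 (Q = -3/(4 - 1) = -3/3 = -3*⅓ = -1)
r = -20/7 (r = -(13 - 12)*(-1 + 21)/7 = -20/7 ≈ -2.8571)
61*r = 61*(-20/7) = -1220/7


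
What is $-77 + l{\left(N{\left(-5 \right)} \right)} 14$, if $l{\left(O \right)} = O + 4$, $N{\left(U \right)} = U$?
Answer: $-91$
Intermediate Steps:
$l{\left(O \right)} = 4 + O$
$-77 + l{\left(N{\left(-5 \right)} \right)} 14 = -77 + \left(4 - 5\right) 14 = -77 - 14 = -91$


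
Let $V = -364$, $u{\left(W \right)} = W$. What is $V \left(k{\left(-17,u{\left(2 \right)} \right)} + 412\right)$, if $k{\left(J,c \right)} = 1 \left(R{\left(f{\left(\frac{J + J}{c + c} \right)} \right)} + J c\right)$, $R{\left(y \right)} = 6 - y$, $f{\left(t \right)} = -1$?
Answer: $-140140$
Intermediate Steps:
$k{\left(J,c \right)} = 7 + J c$ ($k{\left(J,c \right)} = 1 \left(\left(6 - -1\right) + J c\right) = 1 \left(\left(6 + 1\right) + J c\right) = 1 \left(7 + J c\right) = 7 + J c$)
$V \left(k{\left(-17,u{\left(2 \right)} \right)} + 412\right) = - 364 \left(\left(7 - 34\right) + 412\right) = - 364 \left(-27 + 412\right) = \left(-364\right) 385 = -140140$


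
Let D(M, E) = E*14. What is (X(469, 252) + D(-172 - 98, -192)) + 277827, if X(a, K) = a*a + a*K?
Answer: 613288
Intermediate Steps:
X(a, K) = a² + K*a
D(M, E) = 14*E
(X(469, 252) + D(-172 - 98, -192)) + 277827 = (469*(252 + 469) + 14*(-192)) + 277827 = (469*721 - 2688) + 277827 = (338149 - 2688) + 277827 = 335461 + 277827 = 613288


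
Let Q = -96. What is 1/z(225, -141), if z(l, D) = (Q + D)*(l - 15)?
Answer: -1/49770 ≈ -2.0092e-5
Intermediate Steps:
z(l, D) = (-96 + D)*(-15 + l) (z(l, D) = (-96 + D)*(l - 15) = (-96 + D)*(-15 + l))
1/z(225, -141) = 1/(1440 - 96*225 - 15*(-141) - 141*225) = 1/(1440 - 21600 + 2115 - 31725) = 1/(-49770) = -1/49770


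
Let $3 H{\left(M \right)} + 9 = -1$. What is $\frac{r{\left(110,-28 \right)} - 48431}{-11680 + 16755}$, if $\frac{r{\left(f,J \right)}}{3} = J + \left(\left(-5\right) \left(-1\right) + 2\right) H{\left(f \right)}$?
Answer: $- \frac{9717}{1015} \approx -9.5734$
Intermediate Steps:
$H{\left(M \right)} = - \frac{10}{3}$ ($H{\left(M \right)} = -3 + \frac{1}{3} \left(-1\right) = -3 - \frac{1}{3} = - \frac{10}{3}$)
$r{\left(f,J \right)} = -70 + 3 J$ ($r{\left(f,J \right)} = 3 \left(J + \left(\left(-5\right) \left(-1\right) + 2\right) \left(- \frac{10}{3}\right)\right) = 3 \left(J + \left(5 + 2\right) \left(- \frac{10}{3}\right)\right) = 3 \left(J + 7 \left(- \frac{10}{3}\right)\right) = 3 \left(J - \frac{70}{3}\right) = 3 \left(- \frac{70}{3} + J\right) = -70 + 3 J$)
$\frac{r{\left(110,-28 \right)} - 48431}{-11680 + 16755} = \frac{\left(-70 + 3 \left(-28\right)\right) - 48431}{-11680 + 16755} = \frac{\left(-70 - 84\right) - 48431}{5075} = \left(-154 - 48431\right) \frac{1}{5075} = \left(-48585\right) \frac{1}{5075} = - \frac{9717}{1015}$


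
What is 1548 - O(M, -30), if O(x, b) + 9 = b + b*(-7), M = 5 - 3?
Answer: 1377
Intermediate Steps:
M = 2
O(x, b) = -9 - 6*b (O(x, b) = -9 + (b + b*(-7)) = -9 + (b - 7*b) = -9 - 6*b)
1548 - O(M, -30) = 1548 - (-9 - 6*(-30)) = 1548 - (-9 + 180) = 1548 - 1*171 = 1548 - 171 = 1377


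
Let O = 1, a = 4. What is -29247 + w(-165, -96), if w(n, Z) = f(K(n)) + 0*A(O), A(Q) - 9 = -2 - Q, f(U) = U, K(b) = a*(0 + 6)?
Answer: -29223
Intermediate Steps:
K(b) = 24 (K(b) = 4*(0 + 6) = 4*6 = 24)
A(Q) = 7 - Q (A(Q) = 9 + (-2 - Q) = 7 - Q)
w(n, Z) = 24 (w(n, Z) = 24 + 0*(7 - 1*1) = 24 + 0*(7 - 1) = 24 + 0*6 = 24 + 0 = 24)
-29247 + w(-165, -96) = -29247 + 24 = -29223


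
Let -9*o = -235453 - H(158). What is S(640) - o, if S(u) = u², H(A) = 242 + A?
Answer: 3450547/9 ≈ 3.8339e+5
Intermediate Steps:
o = 235853/9 (o = -(-235453 - (242 + 158))/9 = -(-235453 - 1*400)/9 = -(-235453 - 400)/9 = -⅑*(-235853) = 235853/9 ≈ 26206.)
S(640) - o = 640² - 1*235853/9 = 409600 - 235853/9 = 3450547/9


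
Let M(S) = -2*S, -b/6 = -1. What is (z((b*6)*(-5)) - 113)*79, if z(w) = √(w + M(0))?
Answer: -8927 + 474*I*√5 ≈ -8927.0 + 1059.9*I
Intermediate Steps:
b = 6 (b = -6*(-1) = 6)
z(w) = √w (z(w) = √(w - 2*0) = √(w + 0) = √w)
(z((b*6)*(-5)) - 113)*79 = (√((6*6)*(-5)) - 113)*79 = (√(36*(-5)) - 113)*79 = (√(-180) - 113)*79 = (6*I*√5 - 113)*79 = (-113 + 6*I*√5)*79 = -8927 + 474*I*√5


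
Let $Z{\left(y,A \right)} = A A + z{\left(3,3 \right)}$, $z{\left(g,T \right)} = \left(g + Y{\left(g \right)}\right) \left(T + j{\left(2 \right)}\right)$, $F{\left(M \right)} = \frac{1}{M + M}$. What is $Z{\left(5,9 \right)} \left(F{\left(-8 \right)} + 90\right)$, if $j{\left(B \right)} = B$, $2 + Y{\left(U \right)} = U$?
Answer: $\frac{145339}{16} \approx 9083.7$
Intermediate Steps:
$Y{\left(U \right)} = -2 + U$
$F{\left(M \right)} = \frac{1}{2 M}$
$z{\left(g,T \right)} = \left(-2 + 2 g\right) \left(2 + T\right)$ ($z{\left(g,T \right)} = \left(g + \left(-2 + g\right)\right) \left(T + 2\right) = \left(-2 + 2 g\right) \left(2 + T\right)$)
$Z{\left(y,A \right)} = 20 + A^{2}$ ($Z{\left(y,A \right)} = A A + \left(-4 - 6 + 4 \cdot 3 + 2 \cdot 3 \cdot 3\right) = A^{2} + \left(-4 - 6 + 12 + 18\right) = A^{2} + 20 = 20 + A^{2}$)
$Z{\left(5,9 \right)} \left(F{\left(-8 \right)} + 90\right) = \left(20 + 9^{2}\right) \left(\frac{1}{2 \left(-8\right)} + 90\right) = \left(20 + 81\right) \left(\frac{1}{2} \left(- \frac{1}{8}\right) + 90\right) = 101 \left(- \frac{1}{16} + 90\right) = 101 \cdot \frac{1439}{16} = \frac{145339}{16}$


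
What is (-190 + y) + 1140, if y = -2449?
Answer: -1499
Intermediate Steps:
(-190 + y) + 1140 = (-190 - 2449) + 1140 = -2639 + 1140 = -1499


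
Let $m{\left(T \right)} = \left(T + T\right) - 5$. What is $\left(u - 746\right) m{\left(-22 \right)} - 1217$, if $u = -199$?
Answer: $45088$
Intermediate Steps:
$m{\left(T \right)} = -5 + 2 T$ ($m{\left(T \right)} = 2 T - 5 = -5 + 2 T$)
$\left(u - 746\right) m{\left(-22 \right)} - 1217 = \left(-199 - 746\right) \left(-5 + 2 \left(-22\right)\right) - 1217 = - 945 \left(-5 - 44\right) - 1217 = \left(-945\right) \left(-49\right) - 1217 = 46305 - 1217 = 45088$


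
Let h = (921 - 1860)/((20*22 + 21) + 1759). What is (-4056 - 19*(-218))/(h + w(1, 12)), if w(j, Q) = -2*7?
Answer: -63640/10673 ≈ -5.9627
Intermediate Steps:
w(j, Q) = -14
h = -313/740 (h = -939/((440 + 21) + 1759) = -939/(461 + 1759) = -939/2220 = -939*1/2220 = -313/740 ≈ -0.42297)
(-4056 - 19*(-218))/(h + w(1, 12)) = (-4056 - 19*(-218))/(-313/740 - 14) = (-4056 + 4142)/(-10673/740) = 86*(-740/10673) = -63640/10673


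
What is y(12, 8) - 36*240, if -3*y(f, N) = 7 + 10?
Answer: -25937/3 ≈ -8645.7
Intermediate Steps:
y(f, N) = -17/3 (y(f, N) = -(7 + 10)/3 = -⅓*17 = -17/3)
y(12, 8) - 36*240 = -17/3 - 36*240 = -17/3 - 8640 = -25937/3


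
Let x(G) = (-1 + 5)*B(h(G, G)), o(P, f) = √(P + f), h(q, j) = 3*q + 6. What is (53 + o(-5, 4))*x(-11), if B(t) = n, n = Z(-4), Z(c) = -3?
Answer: -636 - 12*I ≈ -636.0 - 12.0*I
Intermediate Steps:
h(q, j) = 6 + 3*q
n = -3
B(t) = -3
x(G) = -12 (x(G) = (-1 + 5)*(-3) = 4*(-3) = -12)
(53 + o(-5, 4))*x(-11) = (53 + √(-5 + 4))*(-12) = (53 + √(-1))*(-12) = (53 + I)*(-12) = -636 - 12*I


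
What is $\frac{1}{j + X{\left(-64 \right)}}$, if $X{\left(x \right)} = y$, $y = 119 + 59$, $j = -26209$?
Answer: $- \frac{1}{26031} \approx -3.8416 \cdot 10^{-5}$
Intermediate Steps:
$y = 178$
$X{\left(x \right)} = 178$
$\frac{1}{j + X{\left(-64 \right)}} = \frac{1}{-26209 + 178} = \frac{1}{-26031} = - \frac{1}{26031}$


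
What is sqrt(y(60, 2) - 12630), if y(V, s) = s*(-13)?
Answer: 4*I*sqrt(791) ≈ 112.5*I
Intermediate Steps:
y(V, s) = -13*s
sqrt(y(60, 2) - 12630) = sqrt(-13*2 - 12630) = sqrt(-26 - 12630) = sqrt(-12656) = 4*I*sqrt(791)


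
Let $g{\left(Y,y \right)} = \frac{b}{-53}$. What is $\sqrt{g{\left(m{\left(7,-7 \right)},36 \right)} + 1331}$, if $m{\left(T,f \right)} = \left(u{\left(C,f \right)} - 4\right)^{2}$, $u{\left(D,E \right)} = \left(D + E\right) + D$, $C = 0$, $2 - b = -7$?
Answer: $\frac{\sqrt{3738302}}{53} \approx 36.481$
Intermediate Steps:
$b = 9$ ($b = 2 - -7 = 2 + 7 = 9$)
$u{\left(D,E \right)} = E + 2 D$
$m{\left(T,f \right)} = \left(-4 + f\right)^{2}$ ($m{\left(T,f \right)} = \left(\left(f + 2 \cdot 0\right) - 4\right)^{2} = \left(\left(f + 0\right) - 4\right)^{2} = \left(f - 4\right)^{2} = \left(-4 + f\right)^{2}$)
$g{\left(Y,y \right)} = - \frac{9}{53}$ ($g{\left(Y,y \right)} = \frac{9}{-53} = 9 \left(- \frac{1}{53}\right) = - \frac{9}{53}$)
$\sqrt{g{\left(m{\left(7,-7 \right)},36 \right)} + 1331} = \sqrt{- \frac{9}{53} + 1331} = \sqrt{\frac{70534}{53}} = \frac{\sqrt{3738302}}{53}$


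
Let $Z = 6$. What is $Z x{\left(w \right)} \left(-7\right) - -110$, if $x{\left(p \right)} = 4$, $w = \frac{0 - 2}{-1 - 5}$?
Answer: $-58$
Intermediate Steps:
$w = \frac{1}{3}$ ($w = - \frac{2}{-6} = \left(-2\right) \left(- \frac{1}{6}\right) = \frac{1}{3} \approx 0.33333$)
$Z x{\left(w \right)} \left(-7\right) - -110 = 6 \cdot 4 \left(-7\right) - -110 = 24 \left(-7\right) + 110 = -168 + 110 = -58$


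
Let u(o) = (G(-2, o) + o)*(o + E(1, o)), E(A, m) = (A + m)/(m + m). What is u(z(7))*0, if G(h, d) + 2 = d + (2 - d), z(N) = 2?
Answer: 0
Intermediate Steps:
E(A, m) = (A + m)/(2*m) (E(A, m) = (A + m)/((2*m)) = (A + m)*(1/(2*m)) = (A + m)/(2*m))
G(h, d) = 0 (G(h, d) = -2 + (d + (2 - d)) = -2 + 2 = 0)
u(o) = o*(o + (1 + o)/(2*o)) (u(o) = (0 + o)*(o + (1 + o)/(2*o)) = o*(o + (1 + o)/(2*o)))
u(z(7))*0 = (½ + 2² + (½)*2)*0 = (½ + 4 + 1)*0 = (11/2)*0 = 0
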